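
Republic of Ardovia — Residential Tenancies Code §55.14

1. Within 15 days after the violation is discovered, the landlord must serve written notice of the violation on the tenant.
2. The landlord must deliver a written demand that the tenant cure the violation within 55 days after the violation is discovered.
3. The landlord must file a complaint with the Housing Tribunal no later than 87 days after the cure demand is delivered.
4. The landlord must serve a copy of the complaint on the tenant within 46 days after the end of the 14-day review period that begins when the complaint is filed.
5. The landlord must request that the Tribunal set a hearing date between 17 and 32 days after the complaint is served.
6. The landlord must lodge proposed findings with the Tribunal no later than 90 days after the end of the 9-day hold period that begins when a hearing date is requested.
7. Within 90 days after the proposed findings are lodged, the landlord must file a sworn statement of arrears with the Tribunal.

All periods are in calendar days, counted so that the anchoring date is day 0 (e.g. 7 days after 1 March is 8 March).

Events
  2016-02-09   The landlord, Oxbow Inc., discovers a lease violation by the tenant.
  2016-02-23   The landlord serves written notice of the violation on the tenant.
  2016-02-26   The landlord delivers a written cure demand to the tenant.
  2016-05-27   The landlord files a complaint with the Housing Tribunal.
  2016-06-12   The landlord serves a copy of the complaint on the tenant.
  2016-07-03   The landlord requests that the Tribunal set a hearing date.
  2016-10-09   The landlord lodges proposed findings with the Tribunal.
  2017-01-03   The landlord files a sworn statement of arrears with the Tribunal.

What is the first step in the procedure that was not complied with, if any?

(1) due by 2016-02-09 + 15 days = 2016-02-24; done 2016-02-23 — timely.
(2) due by 2016-02-09 + 55 days = 2016-04-04; completed 2016-02-26, before the deadline.
(3) due by 2016-02-26 + 87 days = 2016-05-23; 2016-05-27 misses that deadline by 4 days.
The procedure was therefore not followed at step 3.

Step 3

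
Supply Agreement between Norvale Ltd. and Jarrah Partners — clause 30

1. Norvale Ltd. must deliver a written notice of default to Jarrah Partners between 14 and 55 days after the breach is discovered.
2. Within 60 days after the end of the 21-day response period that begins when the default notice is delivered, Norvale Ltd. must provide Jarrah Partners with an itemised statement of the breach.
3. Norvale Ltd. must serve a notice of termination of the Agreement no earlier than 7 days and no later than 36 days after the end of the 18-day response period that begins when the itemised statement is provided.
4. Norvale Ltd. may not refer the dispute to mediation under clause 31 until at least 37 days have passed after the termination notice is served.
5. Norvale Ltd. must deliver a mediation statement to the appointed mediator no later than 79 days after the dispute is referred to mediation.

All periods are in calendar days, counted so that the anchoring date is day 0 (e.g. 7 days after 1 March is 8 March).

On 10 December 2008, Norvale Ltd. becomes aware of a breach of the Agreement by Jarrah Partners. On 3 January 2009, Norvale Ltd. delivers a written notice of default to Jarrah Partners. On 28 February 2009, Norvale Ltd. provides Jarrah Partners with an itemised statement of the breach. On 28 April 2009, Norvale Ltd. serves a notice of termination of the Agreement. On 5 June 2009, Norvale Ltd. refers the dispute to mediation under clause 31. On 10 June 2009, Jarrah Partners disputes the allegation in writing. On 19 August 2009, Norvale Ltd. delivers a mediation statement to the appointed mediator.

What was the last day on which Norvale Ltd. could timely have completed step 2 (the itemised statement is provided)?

The default notice is delivered on 3 January 2009; the 21-day response period therefore ends 24 January 2009, and step 2 runs from that date. 60 days after 24 January 2009 is 25 March 2009.

25 March 2009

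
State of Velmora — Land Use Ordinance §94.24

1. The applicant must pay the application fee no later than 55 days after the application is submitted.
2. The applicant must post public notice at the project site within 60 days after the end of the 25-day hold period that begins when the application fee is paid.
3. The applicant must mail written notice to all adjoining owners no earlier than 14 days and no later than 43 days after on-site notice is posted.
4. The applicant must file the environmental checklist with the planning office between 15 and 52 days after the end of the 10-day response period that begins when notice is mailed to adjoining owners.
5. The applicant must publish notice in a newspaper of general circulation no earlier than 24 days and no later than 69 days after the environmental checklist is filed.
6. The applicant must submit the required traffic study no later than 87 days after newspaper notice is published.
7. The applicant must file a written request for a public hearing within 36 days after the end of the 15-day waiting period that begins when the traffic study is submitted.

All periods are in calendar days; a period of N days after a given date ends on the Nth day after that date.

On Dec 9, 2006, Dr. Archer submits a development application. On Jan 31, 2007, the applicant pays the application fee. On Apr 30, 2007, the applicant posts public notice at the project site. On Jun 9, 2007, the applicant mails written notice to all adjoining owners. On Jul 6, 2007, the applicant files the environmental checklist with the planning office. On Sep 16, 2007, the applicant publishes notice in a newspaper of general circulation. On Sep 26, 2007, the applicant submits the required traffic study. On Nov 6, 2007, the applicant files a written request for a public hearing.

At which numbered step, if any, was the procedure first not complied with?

Step 1: 55 days after Dec 9, 2006 (when the application is submitted) is Feb 2, 2007; completed Jan 31, 2007, before the deadline.
Step 2: 60 days after Feb 25, 2007 (end of the 25-day hold period, which began when the application fee is paid on Jan 31, 2007) is Apr 26, 2007; Apr 30, 2007 misses that deadline by 4 days.
That is the first point of non-compliance.

Step 2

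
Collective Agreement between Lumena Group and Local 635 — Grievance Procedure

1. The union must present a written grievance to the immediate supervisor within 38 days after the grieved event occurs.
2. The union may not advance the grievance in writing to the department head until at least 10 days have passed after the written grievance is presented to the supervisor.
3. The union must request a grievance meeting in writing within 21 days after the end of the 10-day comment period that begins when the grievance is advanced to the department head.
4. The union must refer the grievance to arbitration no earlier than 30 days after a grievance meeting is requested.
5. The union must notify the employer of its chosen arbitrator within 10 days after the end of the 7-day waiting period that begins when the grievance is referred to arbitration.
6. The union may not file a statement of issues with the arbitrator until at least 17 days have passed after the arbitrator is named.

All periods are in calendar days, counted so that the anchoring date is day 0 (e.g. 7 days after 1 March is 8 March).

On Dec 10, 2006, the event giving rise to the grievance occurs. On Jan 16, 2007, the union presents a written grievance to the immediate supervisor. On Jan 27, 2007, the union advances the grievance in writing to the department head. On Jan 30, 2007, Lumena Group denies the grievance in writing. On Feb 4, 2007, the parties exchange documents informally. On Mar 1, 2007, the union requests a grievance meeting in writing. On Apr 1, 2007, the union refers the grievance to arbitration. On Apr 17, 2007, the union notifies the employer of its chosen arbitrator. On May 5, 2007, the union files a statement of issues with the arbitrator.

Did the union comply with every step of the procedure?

Step 1 — counting 38 days from Dec 10, 2006 (when the grieved event occurs) gives a deadline of Jan 17, 2007; done Jan 16, 2007 — timely.
Step 2 — must wait 10 days from Jan 16, 2007 (when the written grievance is presented to the supervisor), so not before Jan 26, 2007; done Jan 27, 2007, after the minimum wait.
Step 3 — counting 21 days from Feb 6, 2007 (end of the 10-day comment period, which began when the grievance is advanced to the department head on Jan 27, 2007) gives a deadline of Feb 27, 2007; not done until Mar 1, 2007, 2 days after the deadline.
The analysis stops there.

No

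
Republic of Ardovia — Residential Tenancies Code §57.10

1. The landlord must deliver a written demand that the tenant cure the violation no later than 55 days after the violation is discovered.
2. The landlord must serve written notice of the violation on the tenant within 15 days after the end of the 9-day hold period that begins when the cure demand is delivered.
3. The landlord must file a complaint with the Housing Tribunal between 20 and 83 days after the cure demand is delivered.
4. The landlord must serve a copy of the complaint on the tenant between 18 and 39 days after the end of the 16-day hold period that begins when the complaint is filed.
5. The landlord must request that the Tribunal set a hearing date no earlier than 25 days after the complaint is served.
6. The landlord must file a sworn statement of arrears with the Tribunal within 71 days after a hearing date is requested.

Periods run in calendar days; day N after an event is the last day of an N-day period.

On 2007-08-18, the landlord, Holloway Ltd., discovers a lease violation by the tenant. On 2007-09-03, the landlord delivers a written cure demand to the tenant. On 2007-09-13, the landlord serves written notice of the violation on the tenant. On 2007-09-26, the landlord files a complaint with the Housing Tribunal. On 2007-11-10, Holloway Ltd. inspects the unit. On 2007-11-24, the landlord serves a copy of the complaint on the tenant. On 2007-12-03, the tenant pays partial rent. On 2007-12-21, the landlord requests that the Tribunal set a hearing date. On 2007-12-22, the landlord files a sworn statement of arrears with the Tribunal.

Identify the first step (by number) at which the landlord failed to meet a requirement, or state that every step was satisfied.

(1) due by 2007-08-18 + 55 days = 2007-10-12; completed 2007-09-03, before the deadline.
(2) due by 2007-09-12 + 15 days = 2007-09-27; done 2007-09-13 — timely.
(3) the permitted window runs from 2007-09-03 + 20 = 2007-09-23 to 2007-09-03 + 83 = 2007-11-25; 2007-09-26 falls inside that range.
(4) the permitted window runs from 2007-10-12 + 18 = 2007-10-30 to 2007-10-12 + 39 = 2007-11-20; done 2007-11-24 — 4 days after the window closed.

Step 4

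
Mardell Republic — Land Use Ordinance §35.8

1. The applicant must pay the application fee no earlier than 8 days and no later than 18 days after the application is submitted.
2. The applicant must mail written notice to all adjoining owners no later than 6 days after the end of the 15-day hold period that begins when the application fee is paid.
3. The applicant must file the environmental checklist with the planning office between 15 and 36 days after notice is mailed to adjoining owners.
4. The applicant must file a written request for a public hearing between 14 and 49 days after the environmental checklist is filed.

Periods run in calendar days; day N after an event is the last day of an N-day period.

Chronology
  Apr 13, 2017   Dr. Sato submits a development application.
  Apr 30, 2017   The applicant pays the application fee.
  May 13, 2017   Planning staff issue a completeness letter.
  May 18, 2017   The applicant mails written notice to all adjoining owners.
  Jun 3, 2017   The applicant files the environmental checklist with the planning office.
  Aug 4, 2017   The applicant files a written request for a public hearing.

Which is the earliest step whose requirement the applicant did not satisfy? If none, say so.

Step 4

(1) the permitted window runs from Apr 13, 2017 + 8 = Apr 21, 2017 to Apr 13, 2017 + 18 = May 1, 2017; Apr 30, 2017 falls inside that range.
(2) due by May 15, 2017 + 6 days = May 21, 2017; done May 18, 2017 — timely.
(3) the permitted window runs from May 18, 2017 + 15 = Jun 2, 2017 to May 18, 2017 + 36 = Jun 23, 2017; Jun 3, 2017 falls inside that range.
(4) the permitted window runs from Jun 3, 2017 + 14 = Jun 17, 2017 to Jun 3, 2017 + 49 = Jul 22, 2017; Aug 4, 2017 is 13 days past the end of the window.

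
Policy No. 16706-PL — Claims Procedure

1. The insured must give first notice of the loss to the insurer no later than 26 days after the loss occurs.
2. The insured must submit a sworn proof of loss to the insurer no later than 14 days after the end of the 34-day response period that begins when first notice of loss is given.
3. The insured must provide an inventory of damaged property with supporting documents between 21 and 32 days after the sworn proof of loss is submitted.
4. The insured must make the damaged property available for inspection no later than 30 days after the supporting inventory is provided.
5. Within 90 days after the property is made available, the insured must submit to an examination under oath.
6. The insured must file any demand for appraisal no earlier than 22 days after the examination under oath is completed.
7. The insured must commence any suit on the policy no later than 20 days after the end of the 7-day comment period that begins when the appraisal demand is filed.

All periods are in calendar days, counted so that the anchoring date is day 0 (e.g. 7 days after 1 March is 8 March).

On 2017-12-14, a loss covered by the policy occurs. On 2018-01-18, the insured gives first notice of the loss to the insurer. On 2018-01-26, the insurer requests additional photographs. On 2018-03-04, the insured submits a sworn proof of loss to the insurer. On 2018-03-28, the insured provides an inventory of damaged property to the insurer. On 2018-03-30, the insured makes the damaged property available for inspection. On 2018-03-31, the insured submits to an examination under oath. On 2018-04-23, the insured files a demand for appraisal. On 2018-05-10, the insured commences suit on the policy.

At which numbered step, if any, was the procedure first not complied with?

Step 1

Step 1: 26 days after 2017-12-14 (when the loss occurs) is 2018-01-09; 2018-01-18 misses that deadline by 9 days.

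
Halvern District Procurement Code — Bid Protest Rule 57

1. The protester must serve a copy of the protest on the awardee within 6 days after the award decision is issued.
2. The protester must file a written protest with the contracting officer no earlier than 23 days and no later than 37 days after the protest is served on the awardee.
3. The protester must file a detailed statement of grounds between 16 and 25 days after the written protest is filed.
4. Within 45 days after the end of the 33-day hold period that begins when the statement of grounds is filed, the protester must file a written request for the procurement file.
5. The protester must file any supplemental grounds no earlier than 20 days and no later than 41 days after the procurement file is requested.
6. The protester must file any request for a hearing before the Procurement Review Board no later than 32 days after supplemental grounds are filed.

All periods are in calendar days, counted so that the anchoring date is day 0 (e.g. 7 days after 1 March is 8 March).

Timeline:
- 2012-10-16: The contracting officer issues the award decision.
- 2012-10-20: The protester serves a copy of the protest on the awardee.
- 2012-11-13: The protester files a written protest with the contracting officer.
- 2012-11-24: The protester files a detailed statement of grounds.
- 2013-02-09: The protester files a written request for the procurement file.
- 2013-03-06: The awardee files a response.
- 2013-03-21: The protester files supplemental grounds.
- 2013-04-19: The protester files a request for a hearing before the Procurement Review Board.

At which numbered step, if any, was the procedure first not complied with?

(1) due by 2012-10-16 + 6 days = 2012-10-22; completed 2012-10-20, before the deadline.
(2) the permitted window runs from 2012-10-20 + 23 = 2012-11-12 to 2012-10-20 + 37 = 2012-11-26; done 2012-11-13, which is between those dates.
(3) the permitted window runs from 2012-11-13 + 16 = 2012-11-29 to 2012-11-13 + 25 = 2012-12-08; done 2012-11-24 — 5 days before the window opened.
That is the first point of non-compliance.

Step 3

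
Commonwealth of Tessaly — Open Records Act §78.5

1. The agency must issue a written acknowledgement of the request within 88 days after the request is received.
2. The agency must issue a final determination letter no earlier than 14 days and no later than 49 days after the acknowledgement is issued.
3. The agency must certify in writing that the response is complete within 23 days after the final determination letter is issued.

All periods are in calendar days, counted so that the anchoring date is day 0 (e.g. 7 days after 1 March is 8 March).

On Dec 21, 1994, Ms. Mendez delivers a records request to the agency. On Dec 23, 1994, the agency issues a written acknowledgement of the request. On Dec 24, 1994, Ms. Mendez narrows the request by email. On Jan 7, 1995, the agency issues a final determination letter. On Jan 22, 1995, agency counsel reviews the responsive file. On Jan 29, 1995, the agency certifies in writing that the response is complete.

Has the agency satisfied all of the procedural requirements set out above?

Step 1: 88 days after Dec 21, 1994 (when the request is received) is Mar 19, 1995; done Dec 23, 1994 — timely.
Step 2: the window is 14–49 days after Dec 23, 1994 (when the acknowledgement is issued), so Jan 6, 1995 through Feb 10, 1995; done Jan 7, 1995, which is between those dates.
Step 3: 23 days after Jan 7, 1995 (when the final determination letter is issued) is Jan 30, 1995; done Jan 29, 1995 — timely.

Yes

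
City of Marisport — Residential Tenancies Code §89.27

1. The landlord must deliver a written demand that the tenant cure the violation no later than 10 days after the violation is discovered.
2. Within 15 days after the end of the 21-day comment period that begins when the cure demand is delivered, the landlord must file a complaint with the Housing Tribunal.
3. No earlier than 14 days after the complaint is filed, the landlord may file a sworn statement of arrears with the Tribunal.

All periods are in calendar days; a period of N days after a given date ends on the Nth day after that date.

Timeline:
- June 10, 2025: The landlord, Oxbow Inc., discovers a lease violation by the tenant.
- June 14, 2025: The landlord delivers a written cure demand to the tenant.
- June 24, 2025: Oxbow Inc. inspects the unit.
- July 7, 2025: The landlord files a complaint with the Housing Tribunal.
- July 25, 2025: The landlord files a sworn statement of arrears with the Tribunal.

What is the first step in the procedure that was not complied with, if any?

Step 1: 10 days after June 10, 2025 (when the violation is discovered) is June 20, 2025; completed June 14, 2025, before the deadline.
Step 2: 15 days after July 5, 2025 (end of the 21-day comment period, which began when the cure demand is delivered on June 14, 2025) is July 20, 2025; done July 7, 2025 — timely.
Step 3: the earliest permitted date is 14 days after July 7, 2025 (when the complaint is filed), i.e. July 21, 2025; done July 25, 2025 — permitted.

None — every step was satisfied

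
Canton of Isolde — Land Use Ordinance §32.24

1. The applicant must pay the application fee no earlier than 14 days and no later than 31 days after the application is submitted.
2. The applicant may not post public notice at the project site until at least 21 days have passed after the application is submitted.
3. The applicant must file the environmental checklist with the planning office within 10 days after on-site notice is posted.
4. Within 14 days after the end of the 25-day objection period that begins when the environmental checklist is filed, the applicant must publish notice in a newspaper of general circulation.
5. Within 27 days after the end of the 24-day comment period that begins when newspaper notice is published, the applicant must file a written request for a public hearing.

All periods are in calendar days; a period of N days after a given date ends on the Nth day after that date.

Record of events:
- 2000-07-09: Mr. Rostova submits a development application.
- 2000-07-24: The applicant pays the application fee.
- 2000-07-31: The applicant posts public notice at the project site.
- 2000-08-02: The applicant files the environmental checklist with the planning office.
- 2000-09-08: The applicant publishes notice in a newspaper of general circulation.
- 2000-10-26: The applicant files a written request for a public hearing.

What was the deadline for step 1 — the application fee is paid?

2000-08-09

Step 1 runs from 2000-07-09, when the application is submitted. The window is 14–31 days after 2000-07-09; it closes on 2000-08-09.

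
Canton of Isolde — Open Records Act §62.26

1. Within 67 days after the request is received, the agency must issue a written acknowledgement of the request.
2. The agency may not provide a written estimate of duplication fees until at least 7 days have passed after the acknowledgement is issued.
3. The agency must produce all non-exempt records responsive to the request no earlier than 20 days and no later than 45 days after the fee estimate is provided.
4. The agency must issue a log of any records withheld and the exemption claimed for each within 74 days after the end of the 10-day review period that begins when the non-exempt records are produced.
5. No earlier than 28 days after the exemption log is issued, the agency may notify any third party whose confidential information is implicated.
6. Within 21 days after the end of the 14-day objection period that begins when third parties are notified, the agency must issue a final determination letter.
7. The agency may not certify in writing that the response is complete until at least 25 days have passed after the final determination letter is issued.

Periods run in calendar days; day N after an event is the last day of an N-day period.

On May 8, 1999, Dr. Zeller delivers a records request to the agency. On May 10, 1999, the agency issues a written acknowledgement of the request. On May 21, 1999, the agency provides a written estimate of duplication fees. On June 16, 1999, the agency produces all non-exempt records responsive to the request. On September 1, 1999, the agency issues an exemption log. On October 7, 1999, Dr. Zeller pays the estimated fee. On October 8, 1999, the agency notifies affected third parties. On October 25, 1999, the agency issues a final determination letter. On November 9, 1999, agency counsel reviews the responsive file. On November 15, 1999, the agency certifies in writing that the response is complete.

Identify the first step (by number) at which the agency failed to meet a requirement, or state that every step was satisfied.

Step 1 — counting 67 days from May 8, 1999 (when the request is received) gives a deadline of July 14, 1999; completed May 10, 1999, before the deadline.
Step 2 — must wait 7 days from May 10, 1999 (when the acknowledgement is issued), so not before May 17, 1999; May 21, 1999 is on or after that date.
Step 3 — 20 and 45 days from May 21, 1999 (when the fee estimate is provided) are June 10, 1999 and July 5, 1999 respectively; done June 16, 1999 — within the window.
Step 4 — counting 74 days from June 26, 1999 (end of the 10-day review period, which began when the non-exempt records are produced on June 16, 1999) gives a deadline of September 8, 1999; done September 1, 1999 — timely.
Step 5 — must wait 28 days from September 1, 1999 (when the exemption log is issued), so not before September 29, 1999; done October 8, 1999, after the minimum wait.
Step 6 — counting 21 days from October 22, 1999 (end of the 14-day objection period, which began when third parties are notified on October 8, 1999) gives a deadline of November 12, 1999; done October 25, 1999 — timely.
Step 7 — must wait 25 days from October 25, 1999 (when the final determination letter is issued), so not before November 19, 1999; done November 15, 1999 — 4 days too early.
The analysis stops there.

Step 7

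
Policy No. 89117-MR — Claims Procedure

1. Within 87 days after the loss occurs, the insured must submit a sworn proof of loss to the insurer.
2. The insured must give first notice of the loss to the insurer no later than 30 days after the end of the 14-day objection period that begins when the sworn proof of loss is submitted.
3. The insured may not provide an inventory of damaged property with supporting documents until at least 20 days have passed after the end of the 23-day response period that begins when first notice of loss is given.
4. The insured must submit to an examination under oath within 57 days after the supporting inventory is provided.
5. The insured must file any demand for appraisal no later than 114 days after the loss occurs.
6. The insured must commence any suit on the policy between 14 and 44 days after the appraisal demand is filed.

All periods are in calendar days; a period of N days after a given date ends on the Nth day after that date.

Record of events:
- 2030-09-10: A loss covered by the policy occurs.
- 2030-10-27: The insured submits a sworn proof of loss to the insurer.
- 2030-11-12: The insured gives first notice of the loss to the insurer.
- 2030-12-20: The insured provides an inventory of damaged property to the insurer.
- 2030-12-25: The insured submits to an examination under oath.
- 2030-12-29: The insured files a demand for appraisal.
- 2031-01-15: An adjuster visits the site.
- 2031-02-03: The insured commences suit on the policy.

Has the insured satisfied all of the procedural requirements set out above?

Step 1 — counting 87 days from 2030-09-10 (when the loss occurs) gives a deadline of 2030-12-06; completed 2030-10-27, before the deadline.
Step 2 — counting 30 days from 2030-11-10 (end of the 14-day objection period, which began when the sworn proof of loss is submitted on 2030-10-27) gives a deadline of 2030-12-10; completed 2030-11-12, before the deadline.
Step 3 — must wait 20 days from 2030-12-05 (end of the 23-day response period, which began when first notice of loss is given on 2030-11-12), so not before 2030-12-25; acted on 2030-12-20, 5 days prematurely.

No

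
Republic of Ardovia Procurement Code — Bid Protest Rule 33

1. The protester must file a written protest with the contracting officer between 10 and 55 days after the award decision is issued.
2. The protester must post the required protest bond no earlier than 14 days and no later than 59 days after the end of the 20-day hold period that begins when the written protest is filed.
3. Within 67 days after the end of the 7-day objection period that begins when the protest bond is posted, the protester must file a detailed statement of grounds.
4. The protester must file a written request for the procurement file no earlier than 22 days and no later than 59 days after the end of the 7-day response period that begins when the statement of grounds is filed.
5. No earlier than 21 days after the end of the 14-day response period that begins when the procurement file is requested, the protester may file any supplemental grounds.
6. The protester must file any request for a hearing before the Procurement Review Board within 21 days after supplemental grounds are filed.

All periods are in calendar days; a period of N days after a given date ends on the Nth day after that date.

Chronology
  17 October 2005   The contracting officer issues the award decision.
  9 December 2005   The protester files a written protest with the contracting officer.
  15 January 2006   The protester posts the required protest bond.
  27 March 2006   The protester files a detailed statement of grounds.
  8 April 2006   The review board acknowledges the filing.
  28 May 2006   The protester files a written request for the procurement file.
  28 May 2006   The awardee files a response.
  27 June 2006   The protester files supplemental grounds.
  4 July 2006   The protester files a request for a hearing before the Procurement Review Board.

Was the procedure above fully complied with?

No

Step 1: the window is 10–55 days after 17 October 2005 (when the award decision is issued), so 27 October 2005 through 11 December 2005; 9 December 2005 falls inside that range.
Step 2: the window is 14–59 days after 29 December 2005 (end of the 20-day hold period, which began when the written protest is filed on 9 December 2005), so 12 January 2006 through 26 February 2006; done 15 January 2006 — within the window.
Step 3: 67 days after 22 January 2006 (end of the 7-day objection period, which began when the protest bond is posted on 15 January 2006) is 30 March 2006; done 27 March 2006 — timely.
Step 4: the window is 22–59 days after 3 April 2006 (end of the 7-day response period, which began when the statement of grounds is filed on 27 March 2006), so 25 April 2006 through 1 June 2006; done 28 May 2006 — within the window.
Step 5: the earliest permitted date is 21 days after 11 June 2006 (end of the 14-day response period, which began when the procurement file is requested on 28 May 2006), i.e. 2 July 2006; acted on 27 June 2006, 5 days prematurely.
No need to go further; step 5 was not satisfied.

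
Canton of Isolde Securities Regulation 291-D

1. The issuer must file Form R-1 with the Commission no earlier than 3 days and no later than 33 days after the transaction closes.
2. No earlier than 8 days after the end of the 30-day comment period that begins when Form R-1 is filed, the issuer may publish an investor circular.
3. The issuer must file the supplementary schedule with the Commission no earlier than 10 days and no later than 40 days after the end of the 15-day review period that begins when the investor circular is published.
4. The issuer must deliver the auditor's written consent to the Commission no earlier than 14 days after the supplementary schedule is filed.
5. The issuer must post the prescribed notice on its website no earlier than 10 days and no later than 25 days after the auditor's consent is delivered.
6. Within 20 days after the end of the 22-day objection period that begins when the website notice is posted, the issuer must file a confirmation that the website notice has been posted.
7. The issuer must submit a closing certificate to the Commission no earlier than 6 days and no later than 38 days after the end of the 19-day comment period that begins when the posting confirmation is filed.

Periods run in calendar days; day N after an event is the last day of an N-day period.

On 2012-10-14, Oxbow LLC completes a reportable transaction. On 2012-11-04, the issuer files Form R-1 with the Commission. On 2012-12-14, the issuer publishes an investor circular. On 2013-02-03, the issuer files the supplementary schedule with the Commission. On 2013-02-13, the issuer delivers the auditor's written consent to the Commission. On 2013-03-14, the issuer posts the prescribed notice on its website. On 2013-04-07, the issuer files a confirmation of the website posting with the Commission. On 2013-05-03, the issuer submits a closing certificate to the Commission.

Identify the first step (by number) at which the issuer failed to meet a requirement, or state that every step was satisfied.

(1) the permitted window runs from 2012-10-14 + 3 = 2012-10-17 to 2012-10-14 + 33 = 2012-11-16; 2012-11-04 falls inside that range.
(2) permitted from 2012-12-04 + 8 days = 2012-12-12 onward; 2012-12-14 is on or after that date.
(3) the permitted window runs from 2012-12-29 + 10 = 2013-01-08 to 2012-12-29 + 40 = 2013-02-07; 2013-02-03 falls inside that range.
(4) permitted from 2013-02-03 + 14 days = 2013-02-17 onward; done 2013-02-13 — 4 days too early.

Step 4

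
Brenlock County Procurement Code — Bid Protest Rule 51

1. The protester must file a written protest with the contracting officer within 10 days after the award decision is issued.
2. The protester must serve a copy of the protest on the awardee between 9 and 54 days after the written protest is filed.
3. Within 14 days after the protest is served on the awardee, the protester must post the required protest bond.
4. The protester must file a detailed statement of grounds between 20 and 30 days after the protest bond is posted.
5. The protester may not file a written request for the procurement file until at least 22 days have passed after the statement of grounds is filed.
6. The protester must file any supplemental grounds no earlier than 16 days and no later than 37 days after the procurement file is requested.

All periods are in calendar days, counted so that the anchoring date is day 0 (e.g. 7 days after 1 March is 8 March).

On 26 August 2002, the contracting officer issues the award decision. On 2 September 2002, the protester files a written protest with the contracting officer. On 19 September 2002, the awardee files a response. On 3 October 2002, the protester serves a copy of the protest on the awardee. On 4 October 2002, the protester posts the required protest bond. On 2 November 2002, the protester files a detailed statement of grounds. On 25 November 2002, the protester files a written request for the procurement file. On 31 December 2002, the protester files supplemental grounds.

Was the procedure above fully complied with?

(1) due by 26 August 2002 + 10 days = 5 September 2002; done 2 September 2002 — timely.
(2) the permitted window runs from 2 September 2002 + 9 = 11 September 2002 to 2 September 2002 + 54 = 26 October 2002; done 3 October 2002 — within the window.
(3) due by 3 October 2002 + 14 days = 17 October 2002; done 4 October 2002 — timely.
(4) the permitted window runs from 4 October 2002 + 20 = 24 October 2002 to 4 October 2002 + 30 = 3 November 2002; done 2 November 2002 — within the window.
(5) permitted from 2 November 2002 + 22 days = 24 November 2002 onward; done 25 November 2002, after the minimum wait.
(6) the permitted window runs from 25 November 2002 + 16 = 11 December 2002 to 25 November 2002 + 37 = 1 January 2003; 31 December 2002 falls inside that range.

Yes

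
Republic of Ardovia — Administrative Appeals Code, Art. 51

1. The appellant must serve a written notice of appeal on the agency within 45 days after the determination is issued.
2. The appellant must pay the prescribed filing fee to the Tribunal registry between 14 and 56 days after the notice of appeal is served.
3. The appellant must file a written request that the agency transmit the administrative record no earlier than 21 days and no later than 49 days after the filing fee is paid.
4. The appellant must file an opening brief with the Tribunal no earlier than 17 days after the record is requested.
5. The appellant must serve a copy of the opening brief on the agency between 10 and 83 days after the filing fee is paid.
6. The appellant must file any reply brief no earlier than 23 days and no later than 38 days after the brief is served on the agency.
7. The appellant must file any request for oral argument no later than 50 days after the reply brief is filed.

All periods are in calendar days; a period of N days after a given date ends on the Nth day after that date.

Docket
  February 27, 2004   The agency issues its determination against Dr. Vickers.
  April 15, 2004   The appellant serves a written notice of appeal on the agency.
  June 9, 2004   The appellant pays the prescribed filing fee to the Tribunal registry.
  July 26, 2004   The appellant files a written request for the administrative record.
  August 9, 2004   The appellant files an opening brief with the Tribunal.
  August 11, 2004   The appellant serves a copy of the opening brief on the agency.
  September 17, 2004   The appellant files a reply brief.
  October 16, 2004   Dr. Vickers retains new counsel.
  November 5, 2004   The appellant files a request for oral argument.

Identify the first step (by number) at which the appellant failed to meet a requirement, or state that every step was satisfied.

Step 1

Step 1: 45 days after February 27, 2004 (when the determination is issued) is April 12, 2004; done April 15, 2004 — 3 days late.
That is the first point of non-compliance.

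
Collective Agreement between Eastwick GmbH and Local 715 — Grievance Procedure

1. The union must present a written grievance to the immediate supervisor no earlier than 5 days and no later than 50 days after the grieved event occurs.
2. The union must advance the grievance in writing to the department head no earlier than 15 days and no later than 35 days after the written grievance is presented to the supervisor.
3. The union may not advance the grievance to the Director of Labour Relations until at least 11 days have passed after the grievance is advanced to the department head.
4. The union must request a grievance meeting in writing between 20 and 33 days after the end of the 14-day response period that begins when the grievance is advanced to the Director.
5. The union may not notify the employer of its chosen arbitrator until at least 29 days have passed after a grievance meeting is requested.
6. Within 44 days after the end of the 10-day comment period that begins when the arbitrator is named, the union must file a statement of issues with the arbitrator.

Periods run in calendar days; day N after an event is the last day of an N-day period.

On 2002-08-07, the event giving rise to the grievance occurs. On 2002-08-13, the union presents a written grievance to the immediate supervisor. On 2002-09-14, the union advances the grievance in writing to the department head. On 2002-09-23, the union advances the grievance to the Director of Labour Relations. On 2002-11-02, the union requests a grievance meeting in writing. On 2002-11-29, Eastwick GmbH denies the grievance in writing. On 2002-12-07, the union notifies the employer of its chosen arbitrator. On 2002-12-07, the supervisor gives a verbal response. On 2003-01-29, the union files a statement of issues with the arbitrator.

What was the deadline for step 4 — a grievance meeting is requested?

2002-11-09

The grievance is advanced to the Director on 2002-09-23; the 14-day response period therefore ends 2002-10-07, and step 4 runs from that date. The window is 20–33 days after 2002-10-07; it closes on 2002-11-09.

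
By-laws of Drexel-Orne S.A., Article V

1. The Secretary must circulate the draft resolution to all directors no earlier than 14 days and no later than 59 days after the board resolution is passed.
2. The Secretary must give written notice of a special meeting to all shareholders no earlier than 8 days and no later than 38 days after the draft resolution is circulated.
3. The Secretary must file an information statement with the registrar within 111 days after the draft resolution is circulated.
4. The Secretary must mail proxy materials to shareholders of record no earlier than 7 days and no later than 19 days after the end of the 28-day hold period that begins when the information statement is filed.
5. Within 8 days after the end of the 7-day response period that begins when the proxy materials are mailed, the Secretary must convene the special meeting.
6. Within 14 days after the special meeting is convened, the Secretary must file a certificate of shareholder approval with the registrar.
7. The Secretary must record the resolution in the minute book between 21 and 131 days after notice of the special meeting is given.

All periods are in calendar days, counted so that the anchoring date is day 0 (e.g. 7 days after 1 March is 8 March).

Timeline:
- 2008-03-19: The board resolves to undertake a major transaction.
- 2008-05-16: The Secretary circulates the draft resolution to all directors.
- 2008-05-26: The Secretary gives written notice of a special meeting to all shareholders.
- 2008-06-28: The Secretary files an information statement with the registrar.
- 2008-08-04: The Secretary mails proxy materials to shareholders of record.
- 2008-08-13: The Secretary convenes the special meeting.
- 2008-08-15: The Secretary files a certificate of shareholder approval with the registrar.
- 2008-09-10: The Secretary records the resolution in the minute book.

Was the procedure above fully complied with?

(1) the permitted window runs from 2008-03-19 + 14 = 2008-04-02 to 2008-03-19 + 59 = 2008-05-17; done 2008-05-16 — within the window.
(2) the permitted window runs from 2008-05-16 + 8 = 2008-05-24 to 2008-05-16 + 38 = 2008-06-23; 2008-05-26 falls inside that range.
(3) due by 2008-05-16 + 111 days = 2008-09-04; 2008-06-28 is within that limit.
(4) the permitted window runs from 2008-07-26 + 7 = 2008-08-02 to 2008-07-26 + 19 = 2008-08-14; 2008-08-04 falls inside that range.
(5) due by 2008-08-11 + 8 days = 2008-08-19; 2008-08-13 is within that limit.
(6) due by 2008-08-13 + 14 days = 2008-08-27; completed 2008-08-15, before the deadline.
(7) the permitted window runs from 2008-05-26 + 21 = 2008-06-16 to 2008-05-26 + 131 = 2008-10-04; done 2008-09-10 — within the window.

Yes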